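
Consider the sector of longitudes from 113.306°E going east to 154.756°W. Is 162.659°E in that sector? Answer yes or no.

Band width going east from +113.306° to -154.756°: ((-154.756 − 113.306) mod 360) = 91.938°.
Offset of +162.659° east of the west edge: ((162.659 − 113.306) mod 360) = 49.353°.
49.353° ≤ 91.938° ⇒ inside.

Yes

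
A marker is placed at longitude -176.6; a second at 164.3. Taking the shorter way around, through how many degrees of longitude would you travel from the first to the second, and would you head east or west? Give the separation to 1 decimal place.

19.1° west

Raw difference: 164.3 − -176.6 = 340.9°.
Normalise into (−180°, 180°]: 340.9° − 360° = -19.1°.
Negative ⇒ the second point lies to the west; separation 19.1°.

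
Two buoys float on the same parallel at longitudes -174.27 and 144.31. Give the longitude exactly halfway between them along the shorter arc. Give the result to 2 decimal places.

+165.02°

Signed shortest Δλ from -174.27° to +144.31° is -41.42°.
Midpoint longitude = -174.27° + (-41.42°)/2 = -174.27° − 20.71° = -194.98°.
Normalise into (−180°, 180°]: +165.02°.
(The naïve average (-174.27 + +144.31)/2 = -14.98° is on the wrong side of the globe.)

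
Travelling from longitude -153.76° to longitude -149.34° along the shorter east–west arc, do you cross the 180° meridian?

Signed shortest Δλ = ((-149.34 − -153.76 + 180) mod 360) − 180 = 4.42°.
Going east by 4.42° from -153.76° reaches -149.34° without touching 180°.

No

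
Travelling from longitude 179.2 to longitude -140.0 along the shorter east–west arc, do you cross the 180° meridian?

Naïve |-140.0 − 179.2| = 319.2° > 180°, so the shorter arc goes the other way round — across 180°.
Signed shortest Δλ = ((-140.0 − 179.2 + 180) mod 360) − 180 = 40.8°.
Going east by 40.8° from +179.2° passes through 180° before reaching -140.0°.

Yes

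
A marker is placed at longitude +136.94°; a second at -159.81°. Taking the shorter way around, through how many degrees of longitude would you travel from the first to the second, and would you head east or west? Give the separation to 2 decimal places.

63.25° east

Raw difference: -159.81 − 136.94 = -296.75°.
Normalise into (−180°, 180°]: -296.75° + 360° = 63.25°.
Positive ⇒ the second point lies to the east; separation 63.25°.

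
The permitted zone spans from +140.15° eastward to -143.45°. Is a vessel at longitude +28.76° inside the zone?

Band width going east from +140.15° to -143.45°: ((-143.45 − 140.15) mod 360) = 76.40°.
Offset of +28.76° east of the west edge: ((28.76 − 140.15) mod 360) = 248.61°.
248.61° > 76.40° ⇒ outside.

No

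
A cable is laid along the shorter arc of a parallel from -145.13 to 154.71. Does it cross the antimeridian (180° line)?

Naïve |154.71 − -145.13| = 299.84° > 180°, so the shorter arc goes the other way round — across 180°.
Signed shortest Δλ = ((154.71 − -145.13 + 180) mod 360) − 180 = -60.16°.
Going west by 60.16° from -145.13° passes through 180° before reaching +154.71°.

Yes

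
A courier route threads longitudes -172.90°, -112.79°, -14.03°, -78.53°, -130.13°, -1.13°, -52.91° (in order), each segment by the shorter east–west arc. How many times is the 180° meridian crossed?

Leg 1: -172.90° → -112.79°, shortest Δλ = 60.11° (east) — does not cross 180°.
Leg 2: -112.79° → -14.03°, shortest Δλ = 98.76° (east) — does not cross 180°.
Leg 3: -14.03° → -78.53°, shortest Δλ = -64.5° (west) — does not cross 180°.
Leg 4: -78.53° → -130.13°, shortest Δλ = -51.6° (west) — does not cross 180°.
Leg 5: -130.13° → -1.13°, shortest Δλ = 129.0° (east) — does not cross 180°.
Leg 6: -1.13° → -52.91°, shortest Δλ = -51.78° (west) — does not cross 180°.
Total crossings: 0.

0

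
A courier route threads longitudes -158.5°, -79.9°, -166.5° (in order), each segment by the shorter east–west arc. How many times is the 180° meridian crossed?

0

Leg 1: -158.5° → -79.9°, shortest Δλ = 78.6° (east) — does not cross 180°.
Leg 2: -79.9° → -166.5°, shortest Δλ = -86.6° (west) — does not cross 180°.
Total crossings: 0.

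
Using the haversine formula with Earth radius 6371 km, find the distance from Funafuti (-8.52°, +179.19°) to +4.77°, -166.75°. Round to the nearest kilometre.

Δλ = -166.75 − 179.19 = -345.94°; wrapped into (−180°, 180°]: 14.06°.
Δφ = 4.77 − -8.52 = 13.29°.
a = sin²(Δφ/2) + cos φ₁ · cos φ₂ · sin²(Δλ/2) = 0.028153.
c = 2·atan2(√a, √(1−a)) = 0.33717 rad → d = 6371·c ≈ 2148.12 km.

2148 km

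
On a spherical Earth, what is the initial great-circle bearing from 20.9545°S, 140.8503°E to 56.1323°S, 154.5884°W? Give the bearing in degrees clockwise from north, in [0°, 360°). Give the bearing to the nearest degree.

Δλ = -154.5884 − 140.8503 = -295.4387°; wrapped into (−180°, 180°]: 64.5613°.
θ = atan2( sin Δλ · cos φ₂ , cos φ₁ · sin φ₂ − sin φ₁ · cos φ₂ · cos Δλ )
  = atan2(0.50325, -0.68981) = 143.887° → normalised to [0°, 360°): 143.887°.

144°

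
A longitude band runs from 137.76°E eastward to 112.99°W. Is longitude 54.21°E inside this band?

No

Band width going east from +137.76° to -112.99°: ((-112.99 − 137.76) mod 360) = 109.25°.
Offset of +54.21° east of the west edge: ((54.21 − 137.76) mod 360) = 276.45°.
276.45° > 109.25° ⇒ outside.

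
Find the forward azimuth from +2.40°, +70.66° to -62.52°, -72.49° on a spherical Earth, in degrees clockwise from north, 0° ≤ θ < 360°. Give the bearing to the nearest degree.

Δλ = -72.49 − 70.66 = -143.15°.
θ = atan2( sin Δλ · cos φ₂ , cos φ₁ · sin φ₂ − sin φ₁ · cos φ₂ · cos Δλ )
  = atan2(-0.27674, -0.87093) = -162.373° → normalised to [0°, 360°): 197.627°.

198°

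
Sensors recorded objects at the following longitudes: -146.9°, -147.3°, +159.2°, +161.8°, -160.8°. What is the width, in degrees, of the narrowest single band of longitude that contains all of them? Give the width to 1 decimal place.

53.9°

Sort the longitudes: -160.8°, -147.3°, -146.9°, +159.2°, +161.8°.
Eastward gaps between consecutive values (wrapping around): 13.5°, 0.4°, 306.1°, 2.6°, 37.4°.
Largest gap = 306.1° ⇒ minimal covering band is its complement: 360° − 306.1° = 53.9°.
Band runs from +159.2° eastward to -146.9°, crossing the antimeridian.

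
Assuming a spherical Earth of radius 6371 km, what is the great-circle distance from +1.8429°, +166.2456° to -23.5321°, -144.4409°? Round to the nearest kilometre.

Δλ = -144.4409 − 166.2456 = -310.6865°; wrapped into (−180°, 180°]: 49.3135°.
Δφ = -23.5321 − 1.8429 = -25.3750°.
a = sin²(Δφ/2) + cos φ₁ · cos φ₂ · sin²(Δλ/2) = 0.207723.
c = 2·atan2(√a, √(1−a)) = 0.94647 rad → d = 6371·c ≈ 6029.93 km.

6030 km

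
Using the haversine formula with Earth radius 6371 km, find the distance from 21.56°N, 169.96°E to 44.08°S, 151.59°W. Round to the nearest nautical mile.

4472 nmi

Δλ = -151.59 − 169.96 = -321.55°; wrapped into (−180°, 180°]: 38.45°.
Δφ = -44.08 − 21.56 = -65.64°.
a = sin²(Δφ/2) + cos φ₁ · cos φ₂ · sin²(Δλ/2) = 0.366205.
c = 2·atan2(√a, √(1−a)) = 1.29991 rad → d = 6371·c ≈ 8281.70 km ≈ 4471.76 nmi.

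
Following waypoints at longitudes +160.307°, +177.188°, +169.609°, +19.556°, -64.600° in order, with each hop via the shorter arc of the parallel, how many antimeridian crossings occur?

Leg 1: +160.307° → +177.188°, shortest Δλ = 16.881° (east) — does not cross 180°.
Leg 2: +177.188° → +169.609°, shortest Δλ = -7.579° (west) — does not cross 180°.
Leg 3: +169.609° → +19.556°, shortest Δλ = -150.053° (west) — does not cross 180°.
Leg 4: +19.556° → -64.600°, shortest Δλ = -84.156° (west) — does not cross 180°.
Total crossings: 0.

0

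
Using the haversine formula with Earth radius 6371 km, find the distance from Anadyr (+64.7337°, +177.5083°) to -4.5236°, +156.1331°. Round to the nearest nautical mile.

Δλ = 156.1331 − 177.5083 = -21.3752°.
Δφ = -4.5236 − 64.7337 = -69.2573°.
a = sin²(Δφ/2) + cos φ₁ · cos φ₂ · sin²(Δλ/2) = 0.337548.
c = 2·atan2(√a, √(1−a)) = 1.23989 rad → d = 6371·c ≈ 7899.32 km ≈ 4265.29 nmi.

4265 nmi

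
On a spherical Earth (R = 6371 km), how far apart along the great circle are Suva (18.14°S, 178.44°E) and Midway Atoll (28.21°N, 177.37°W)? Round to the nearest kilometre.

5174 km

Δλ = -177.37 − 178.44 = -355.81°; wrapped into (−180°, 180°]: 4.19°.
Δφ = 28.21 − -18.14 = 46.35°.
a = sin²(Δφ/2) + cos φ₁ · cos φ₂ · sin²(Δλ/2) = 0.155993.
c = 2·atan2(√a, √(1−a)) = 0.81205 rad → d = 6371·c ≈ 5173.56 km.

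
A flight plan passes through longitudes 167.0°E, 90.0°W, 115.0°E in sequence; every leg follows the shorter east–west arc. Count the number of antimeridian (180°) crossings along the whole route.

2

Leg 1: +167.0° → -90.0°, shortest Δλ = 103.0° (east) — crosses 180°.
Leg 2: -90.0° → +115.0°, shortest Δλ = -155.0° (west) — crosses 180°.
Total crossings: 2.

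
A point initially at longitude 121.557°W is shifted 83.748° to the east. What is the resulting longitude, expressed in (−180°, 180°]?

37.809°W

Start at -121.557°; shift +83.748° → -37.809°.
-37.809° already lies in (−180°, 180°].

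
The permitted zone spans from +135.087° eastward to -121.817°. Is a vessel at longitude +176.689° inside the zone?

Band width going east from +135.087° to -121.817°: ((-121.817 − 135.087) mod 360) = 103.096°.
Offset of +176.689° east of the west edge: ((176.689 − 135.087) mod 360) = 41.602°.
41.602° ≤ 103.096° ⇒ inside.

Yes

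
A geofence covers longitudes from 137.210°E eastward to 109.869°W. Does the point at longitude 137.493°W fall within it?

Yes

Band width going east from +137.210° to -109.869°: ((-109.869 − 137.210) mod 360) = 112.921°.
Offset of -137.493° east of the west edge: ((-137.493 − 137.210) mod 360) = 85.297°.
85.297° ≤ 112.921° ⇒ inside.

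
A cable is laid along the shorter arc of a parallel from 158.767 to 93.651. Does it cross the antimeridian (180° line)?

Signed shortest Δλ = ((93.651 − 158.767 + 180) mod 360) − 180 = -65.116°.
Going west by 65.116° from +158.767° reaches +93.651° without touching 180°.

No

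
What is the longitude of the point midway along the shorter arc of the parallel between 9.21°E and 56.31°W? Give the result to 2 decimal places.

23.55°W

Signed shortest Δλ from +9.21° to -56.31° is -65.52°.
Midpoint longitude = +9.21° + (-65.52°)/2 = +9.21° − 32.76° = -23.55°.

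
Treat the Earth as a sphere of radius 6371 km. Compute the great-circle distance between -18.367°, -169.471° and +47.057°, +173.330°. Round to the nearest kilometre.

7476 km

Δλ = 173.330 − -169.471 = 342.801°; wrapped into (−180°, 180°]: -17.199°.
Δφ = 47.057 − -18.367 = 65.424°.
a = sin²(Δφ/2) + cos φ₁ · cos φ₂ · sin²(Δλ/2) = 0.306506.
c = 2·atan2(√a, √(1−a)) = 1.17343 rad → d = 6371·c ≈ 7475.95 km.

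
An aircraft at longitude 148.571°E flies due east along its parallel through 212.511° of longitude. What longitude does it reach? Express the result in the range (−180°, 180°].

1.082°E

Start at +148.571°; shift +212.511° → +361.082°.
+361.082° lies outside (−180°, 180°]; subtract 360° → +1.082°.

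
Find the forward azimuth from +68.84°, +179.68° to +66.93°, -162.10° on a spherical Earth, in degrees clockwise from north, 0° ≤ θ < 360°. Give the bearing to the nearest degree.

97°

Δλ = -162.10 − 179.68 = -341.78°; wrapped into (−180°, 180°]: 18.22°.
θ = atan2( sin Δλ · cos φ₂ , cos φ₁ · sin φ₂ − sin φ₁ · cos φ₂ · cos Δλ )
  = atan2(0.12252, -0.01501) = 96.984° → normalised to [0°, 360°): 96.984°.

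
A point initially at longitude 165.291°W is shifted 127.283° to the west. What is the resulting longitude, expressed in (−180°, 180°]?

Start at -165.291°; shift −127.283° → -292.574°.
-292.574° lies outside (−180°, 180°]; add 360° → +67.426°.

67.426°E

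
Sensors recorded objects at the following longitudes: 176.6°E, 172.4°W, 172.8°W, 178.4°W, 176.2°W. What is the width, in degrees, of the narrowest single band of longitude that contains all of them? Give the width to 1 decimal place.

Sort the longitudes: -178.4°, -176.2°, -172.8°, -172.4°, +176.6°.
Eastward gaps between consecutive values (wrapping around): 2.2°, 3.4°, 0.4°, 349.0°, 5.0°.
Largest gap = 349.0° ⇒ minimal covering band is its complement: 360° − 349.0° = 11.0°.
Band runs from +176.6° eastward to -172.4°, crossing the antimeridian.

11.0°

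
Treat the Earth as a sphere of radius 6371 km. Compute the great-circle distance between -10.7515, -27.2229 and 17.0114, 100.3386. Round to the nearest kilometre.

14327 km

Δλ = 100.3386 − -27.2229 = 127.5615°.
Δφ = 17.0114 − -10.7515 = 27.7629°.
a = sin²(Δφ/2) + cos φ₁ · cos φ₂ · sin²(Δλ/2) = 0.813642.
c = 2·atan2(√a, √(1−a)) = 2.24886 rad → d = 6371·c ≈ 14327.47 km.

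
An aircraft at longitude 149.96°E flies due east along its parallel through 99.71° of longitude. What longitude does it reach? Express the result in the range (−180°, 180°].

Start at +149.96°; shift +99.71° → +249.67°.
+249.67° lies outside (−180°, 180°]; subtract 360° → -110.33°.

110.33°W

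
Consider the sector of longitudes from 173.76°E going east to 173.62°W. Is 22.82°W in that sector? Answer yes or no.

Band width going east from +173.76° to -173.62°: ((-173.62 − 173.76) mod 360) = 12.62°.
Offset of -22.82° east of the west edge: ((-22.82 − 173.76) mod 360) = 163.42°.
163.42° > 12.62° ⇒ outside.

No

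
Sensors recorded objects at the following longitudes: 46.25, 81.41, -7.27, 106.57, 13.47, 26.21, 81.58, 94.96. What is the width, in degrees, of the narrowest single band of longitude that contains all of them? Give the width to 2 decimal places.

Sort the longitudes: -7.27°, +13.47°, +26.21°, +46.25°, +81.41°, +81.58°, +94.96°, +106.57°.
Eastward gaps between consecutive values (wrapping around): 20.74°, 12.74°, 20.04°, 35.16°, 0.17°, 13.38°, 11.61°, 246.16°.
Largest gap = 246.16° ⇒ minimal covering band is its complement: 360° − 246.16° = 113.84°.
Band runs from -7.27° eastward to +106.57°.

113.84°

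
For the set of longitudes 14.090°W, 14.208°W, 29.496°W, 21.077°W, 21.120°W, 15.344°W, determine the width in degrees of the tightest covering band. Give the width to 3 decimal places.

15.406°

Sort the longitudes: -29.496°, -21.120°, -21.077°, -15.344°, -14.208°, -14.090°.
Eastward gaps between consecutive values (wrapping around): 8.376°, 0.043°, 5.733°, 1.136°, 0.118°, 344.594°.
Largest gap = 344.594° ⇒ minimal covering band is its complement: 360° − 344.594° = 15.406°.
Band runs from -29.496° eastward to -14.090°.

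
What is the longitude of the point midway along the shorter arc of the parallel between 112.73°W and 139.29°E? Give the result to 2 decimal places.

166.72°W

Signed shortest Δλ from -112.73° to +139.29° is -107.98°.
Midpoint longitude = -112.73° + (-107.98°)/2 = -112.73° − 53.99° = -166.72°.
(The naïve average (-112.73 + +139.29)/2 = 13.28° is on the wrong side of the globe.)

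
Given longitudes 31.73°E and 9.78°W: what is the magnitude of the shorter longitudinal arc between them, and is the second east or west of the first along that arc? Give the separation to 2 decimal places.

Raw difference: -9.78 − 31.73 = -41.51°.
Normalise into (−180°, 180°]: -41.51° stays -41.51°.
Negative ⇒ the second point lies to the west; separation 41.51°.

41.51° west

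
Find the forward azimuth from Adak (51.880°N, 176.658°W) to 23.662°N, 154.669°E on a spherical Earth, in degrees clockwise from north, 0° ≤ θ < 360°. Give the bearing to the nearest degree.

Δλ = 154.669 − -176.658 = 331.327°; wrapped into (−180°, 180°]: -28.673°.
θ = atan2( sin Δλ · cos φ₂ , cos φ₁ · sin φ₂ − sin φ₁ · cos φ₂ · cos Δλ )
  = atan2(-0.43947, -0.38446) = -131.181° → normalised to [0°, 360°): 228.819°.

229°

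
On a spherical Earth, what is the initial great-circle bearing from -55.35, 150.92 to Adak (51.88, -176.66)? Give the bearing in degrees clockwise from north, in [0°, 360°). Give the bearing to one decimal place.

Δλ = -176.66 − 150.92 = -327.58°; wrapped into (−180°, 180°]: 32.42°.
θ = atan2( sin Δλ · cos φ₂ , cos φ₁ · sin φ₂ − sin φ₁ · cos φ₂ · cos Δλ )
  = atan2(0.33095, 0.87597) = 20.697° → normalised to [0°, 360°): 20.697°.

20.7°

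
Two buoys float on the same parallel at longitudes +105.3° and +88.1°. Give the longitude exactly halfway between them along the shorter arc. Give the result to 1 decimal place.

+96.7°

Signed shortest Δλ from +105.3° to +88.1° is -17.2°.
Midpoint longitude = +105.3° + (-17.2°)/2 = +105.3° − 8.6° = +96.7°.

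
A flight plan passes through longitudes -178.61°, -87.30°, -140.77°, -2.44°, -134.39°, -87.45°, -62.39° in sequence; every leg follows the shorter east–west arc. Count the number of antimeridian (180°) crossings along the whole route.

Leg 1: -178.61° → -87.30°, shortest Δλ = 91.31° (east) — does not cross 180°.
Leg 2: -87.30° → -140.77°, shortest Δλ = -53.47° (west) — does not cross 180°.
Leg 3: -140.77° → -2.44°, shortest Δλ = 138.33° (east) — does not cross 180°.
Leg 4: -2.44° → -134.39°, shortest Δλ = -131.95° (west) — does not cross 180°.
Leg 5: -134.39° → -87.45°, shortest Δλ = 46.94° (east) — does not cross 180°.
Leg 6: -87.45° → -62.39°, shortest Δλ = 25.06° (east) — does not cross 180°.
Total crossings: 0.

0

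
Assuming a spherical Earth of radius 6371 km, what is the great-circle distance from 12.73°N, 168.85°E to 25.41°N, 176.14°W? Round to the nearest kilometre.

2112 km

Δλ = -176.14 − 168.85 = -344.99°; wrapped into (−180°, 180°]: 15.01°.
Δφ = 25.41 − 12.73 = 12.68°.
a = sin²(Δφ/2) + cos φ₁ · cos φ₂ · sin²(Δλ/2) = 0.027225.
c = 2·atan2(√a, √(1−a)) = 0.33152 rad → d = 6371·c ≈ 2112.09 km.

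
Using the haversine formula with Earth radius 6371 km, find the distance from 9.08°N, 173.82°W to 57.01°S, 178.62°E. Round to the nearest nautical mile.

3986 nmi

Δλ = 178.62 − -173.82 = 352.44°; wrapped into (−180°, 180°]: -7.56°.
Δφ = -57.01 − 9.08 = -66.09°.
a = sin²(Δφ/2) + cos φ₁ · cos φ₂ · sin²(Δλ/2) = 0.299686.
c = 2·atan2(√a, √(1−a)) = 1.15859 rad → d = 6371·c ≈ 7381.41 km ≈ 3985.64 nmi.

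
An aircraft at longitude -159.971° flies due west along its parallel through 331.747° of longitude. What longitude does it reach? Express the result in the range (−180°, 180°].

Start at -159.971°; shift −331.747° → -491.718°.
-491.718° lies outside (−180°, 180°]; add 360° → -131.718°.

-131.718°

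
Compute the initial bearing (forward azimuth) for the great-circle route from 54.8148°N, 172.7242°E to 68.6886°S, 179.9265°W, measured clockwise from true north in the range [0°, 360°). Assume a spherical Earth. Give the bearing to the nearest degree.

Δλ = -179.9265 − 172.7242 = -352.6507°; wrapped into (−180°, 180°]: 7.3493°.
θ = atan2( sin Δλ · cos φ₂ , cos φ₁ · sin φ₂ − sin φ₁ · cos φ₂ · cos Δλ )
  = atan2(0.04649, -0.83141) = 176.800° → normalised to [0°, 360°): 176.800°.

177°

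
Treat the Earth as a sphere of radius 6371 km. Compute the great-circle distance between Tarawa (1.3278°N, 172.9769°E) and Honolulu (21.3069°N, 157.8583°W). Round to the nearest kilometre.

3863 km

Δλ = -157.8583 − 172.9769 = -330.8352°; wrapped into (−180°, 180°]: 29.1648°.
Δφ = 21.3069 − 1.3278 = 19.9791°.
a = sin²(Δφ/2) + cos φ₁ · cos φ₂ · sin²(Δλ/2) = 0.089132.
c = 2·atan2(√a, √(1−a)) = 0.60635 rad → d = 6371·c ≈ 3863.02 km.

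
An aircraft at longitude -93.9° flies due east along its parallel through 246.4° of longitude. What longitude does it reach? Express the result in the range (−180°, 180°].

Start at -93.9°; shift +246.4° → +152.5°.
+152.5° already lies in (−180°, 180°].

+152.5°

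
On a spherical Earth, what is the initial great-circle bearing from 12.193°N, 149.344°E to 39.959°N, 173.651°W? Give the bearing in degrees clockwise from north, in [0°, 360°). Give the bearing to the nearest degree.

43°

Δλ = -173.651 − 149.344 = -322.995°; wrapped into (−180°, 180°]: 37.005°.
θ = atan2( sin Δλ · cos φ₂ , cos φ₁ · sin φ₂ − sin φ₁ · cos φ₂ · cos Δλ )
  = atan2(0.46135, 0.49847) = 42.785° → normalised to [0°, 360°): 42.785°.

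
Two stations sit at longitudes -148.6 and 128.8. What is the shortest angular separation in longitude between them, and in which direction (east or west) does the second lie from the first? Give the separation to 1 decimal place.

82.6° west

Raw difference: 128.8 − -148.6 = 277.4°.
Normalise into (−180°, 180°]: 277.4° − 360° = -82.6°.
Negative ⇒ the second point lies to the west; separation 82.6°.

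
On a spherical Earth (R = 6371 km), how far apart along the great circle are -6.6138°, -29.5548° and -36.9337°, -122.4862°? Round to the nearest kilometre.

Δλ = -122.4862 − -29.5548 = -92.9314°.
Δφ = -36.9337 − -6.6138 = -30.3199°.
a = sin²(Δφ/2) + cos φ₁ · cos φ₂ · sin²(Δλ/2) = 0.485699.
c = 2·atan2(√a, √(1−a)) = 1.54219 rad → d = 6371·c ≈ 9825.29 km.

9825 km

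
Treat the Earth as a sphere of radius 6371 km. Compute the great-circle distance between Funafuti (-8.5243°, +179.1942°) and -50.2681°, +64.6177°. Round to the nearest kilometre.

10960 km

Δλ = 64.6177 − 179.1942 = -114.5765°.
Δφ = -50.2681 − -8.5243 = -41.7438°.
a = sin²(Δφ/2) + cos φ₁ · cos φ₂ · sin²(Δλ/2) = 0.574458.
c = 2·atan2(√a, √(1−a)) = 1.72027 rad → d = 6371·c ≈ 10959.83 km.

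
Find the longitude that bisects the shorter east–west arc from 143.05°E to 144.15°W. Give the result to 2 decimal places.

Signed shortest Δλ from +143.05° to -144.15° is +72.80°.
Midpoint longitude = +143.05° + (+72.80°)/2 = +143.05° + 36.40° = +179.45°.
(The naïve average (+143.05 + -144.15)/2 = -0.55° is on the wrong side of the globe.)

179.45°E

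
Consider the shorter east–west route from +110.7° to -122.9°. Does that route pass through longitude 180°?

Naïve |-122.9 − 110.7| = 233.6° > 180°, so the shorter arc goes the other way round — across 180°.
Signed shortest Δλ = ((-122.9 − 110.7 + 180) mod 360) − 180 = 126.4°.
Going east by 126.4° from +110.7° passes through 180° before reaching -122.9°.

Yes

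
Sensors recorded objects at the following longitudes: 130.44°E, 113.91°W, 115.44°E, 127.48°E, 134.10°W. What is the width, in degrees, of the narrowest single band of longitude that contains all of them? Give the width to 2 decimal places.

130.65°

Sort the longitudes: -134.10°, -113.91°, +115.44°, +127.48°, +130.44°.
Eastward gaps between consecutive values (wrapping around): 20.19°, 229.35°, 12.04°, 2.96°, 95.46°.
Largest gap = 229.35° ⇒ minimal covering band is its complement: 360° − 229.35° = 130.65°.
Band runs from +115.44° eastward to -113.91°, crossing the antimeridian.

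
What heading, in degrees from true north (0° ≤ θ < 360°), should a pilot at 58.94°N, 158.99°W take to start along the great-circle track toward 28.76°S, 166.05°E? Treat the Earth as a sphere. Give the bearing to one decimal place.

210.2°

Δλ = 166.05 − -158.99 = 325.04°; wrapped into (−180°, 180°]: -34.96°.
θ = atan2( sin Δλ · cos φ₂ , cos φ₁ · sin φ₂ − sin φ₁ · cos φ₂ · cos Δλ )
  = atan2(-0.50232, -0.86369) = -149.818° → normalised to [0°, 360°): 210.182°.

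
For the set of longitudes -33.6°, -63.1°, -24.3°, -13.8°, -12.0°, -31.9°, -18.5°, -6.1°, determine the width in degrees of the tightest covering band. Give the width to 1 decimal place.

57.0°

Sort the longitudes: -63.1°, -33.6°, -31.9°, -24.3°, -18.5°, -13.8°, -12.0°, -6.1°.
Eastward gaps between consecutive values (wrapping around): 29.5°, 1.7°, 7.6°, 5.8°, 4.7°, 1.8°, 5.9°, 303.0°.
Largest gap = 303.0° ⇒ minimal covering band is its complement: 360° − 303.0° = 57.0°.
Band runs from -63.1° eastward to -6.1°.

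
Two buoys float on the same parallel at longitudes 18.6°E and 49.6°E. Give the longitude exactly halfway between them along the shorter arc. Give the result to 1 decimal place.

34.1°E

Signed shortest Δλ from +18.6° to +49.6° is +31.0°.
Midpoint longitude = +18.6° + (+31.0°)/2 = +18.6° + 15.5° = +34.1°.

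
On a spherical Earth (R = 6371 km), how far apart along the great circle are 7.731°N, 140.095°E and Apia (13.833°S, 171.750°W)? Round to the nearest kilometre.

Δλ = -171.750 − 140.095 = -311.845°; wrapped into (−180°, 180°]: 48.155°.
Δφ = -13.833 − 7.731 = -21.564°.
a = sin²(Δφ/2) + cos φ₁ · cos φ₂ · sin²(Δλ/2) = 0.195141.
c = 2·atan2(√a, √(1−a)) = 0.91509 rad → d = 6371·c ≈ 5830.05 km.

5830 km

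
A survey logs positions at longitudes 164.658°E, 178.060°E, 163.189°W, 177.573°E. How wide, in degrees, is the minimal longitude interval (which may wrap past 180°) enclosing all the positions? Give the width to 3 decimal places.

Sort the longitudes: -163.189°, +164.658°, +177.573°, +178.060°.
Eastward gaps between consecutive values (wrapping around): 327.847°, 12.915°, 0.487°, 18.751°.
Largest gap = 327.847° ⇒ minimal covering band is its complement: 360° − 327.847° = 32.153°.
Band runs from +164.658° eastward to -163.189°, crossing the antimeridian.

32.153°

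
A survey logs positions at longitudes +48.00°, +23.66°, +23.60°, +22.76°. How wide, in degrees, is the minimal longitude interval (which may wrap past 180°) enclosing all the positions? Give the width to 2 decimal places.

Sort the longitudes: +22.76°, +23.60°, +23.66°, +48.00°.
Eastward gaps between consecutive values (wrapping around): 0.84°, 0.06°, 24.34°, 334.76°.
Largest gap = 334.76° ⇒ minimal covering band is its complement: 360° − 334.76° = 25.24°.
Band runs from +22.76° eastward to +48.00°.

25.24°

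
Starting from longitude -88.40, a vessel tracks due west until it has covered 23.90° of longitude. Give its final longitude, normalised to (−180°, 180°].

Start at -88.40°; shift −23.90° → -112.30°.
-112.30° already lies in (−180°, 180°].

-112.30°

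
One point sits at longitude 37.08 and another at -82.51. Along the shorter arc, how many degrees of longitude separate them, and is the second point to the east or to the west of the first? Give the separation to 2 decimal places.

119.59° west

Raw difference: -82.51 − 37.08 = -119.59°.
Normalise into (−180°, 180°]: -119.59° stays -119.59°.
Negative ⇒ the second point lies to the west; separation 119.59°.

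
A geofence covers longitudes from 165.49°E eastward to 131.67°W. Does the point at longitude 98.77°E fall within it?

No

Band width going east from +165.49° to -131.67°: ((-131.67 − 165.49) mod 360) = 62.84°.
Offset of +98.77° east of the west edge: ((98.77 − 165.49) mod 360) = 293.28°.
293.28° > 62.84° ⇒ outside.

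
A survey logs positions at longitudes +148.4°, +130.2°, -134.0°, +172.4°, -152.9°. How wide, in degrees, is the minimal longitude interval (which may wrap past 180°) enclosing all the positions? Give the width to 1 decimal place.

Sort the longitudes: -152.9°, -134.0°, +130.2°, +148.4°, +172.4°.
Eastward gaps between consecutive values (wrapping around): 18.9°, 264.2°, 18.2°, 24.0°, 34.7°.
Largest gap = 264.2° ⇒ minimal covering band is its complement: 360° − 264.2° = 95.8°.
Band runs from +130.2° eastward to -134.0°, crossing the antimeridian.

95.8°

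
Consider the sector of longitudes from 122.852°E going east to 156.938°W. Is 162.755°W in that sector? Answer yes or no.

Yes

Band width going east from +122.852° to -156.938°: ((-156.938 − 122.852) mod 360) = 80.210°.
Offset of -162.755° east of the west edge: ((-162.755 − 122.852) mod 360) = 74.393°.
74.393° ≤ 80.210° ⇒ inside.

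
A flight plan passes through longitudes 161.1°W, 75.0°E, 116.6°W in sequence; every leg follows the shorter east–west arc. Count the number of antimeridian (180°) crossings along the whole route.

Leg 1: -161.1° → +75.0°, shortest Δλ = -123.9° (west) — crosses 180°.
Leg 2: +75.0° → -116.6°, shortest Δλ = 168.4° (east) — crosses 180°.
Total crossings: 2.

2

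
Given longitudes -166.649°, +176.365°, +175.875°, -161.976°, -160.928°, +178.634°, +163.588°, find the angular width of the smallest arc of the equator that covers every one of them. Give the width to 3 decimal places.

Sort the longitudes: -166.649°, -161.976°, -160.928°, +163.588°, +175.875°, +176.365°, +178.634°.
Eastward gaps between consecutive values (wrapping around): 4.673°, 1.048°, 324.516°, 12.287°, 0.490°, 2.269°, 14.717°.
Largest gap = 324.516° ⇒ minimal covering band is its complement: 360° − 324.516° = 35.484°.
Band runs from +163.588° eastward to -160.928°, crossing the antimeridian.

35.484°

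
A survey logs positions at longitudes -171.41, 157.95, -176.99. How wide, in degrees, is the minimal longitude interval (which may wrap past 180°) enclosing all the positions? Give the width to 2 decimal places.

30.64°

Sort the longitudes: -176.99°, -171.41°, +157.95°.
Eastward gaps between consecutive values (wrapping around): 5.58°, 329.36°, 25.06°.
Largest gap = 329.36° ⇒ minimal covering band is its complement: 360° − 329.36° = 30.64°.
Band runs from +157.95° eastward to -171.41°, crossing the antimeridian.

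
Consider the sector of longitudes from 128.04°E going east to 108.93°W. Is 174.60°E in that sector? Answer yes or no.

Yes

Band width going east from +128.04° to -108.93°: ((-108.93 − 128.04) mod 360) = 123.03°.
Offset of +174.60° east of the west edge: ((174.60 − 128.04) mod 360) = 46.56°.
46.56° ≤ 123.03° ⇒ inside.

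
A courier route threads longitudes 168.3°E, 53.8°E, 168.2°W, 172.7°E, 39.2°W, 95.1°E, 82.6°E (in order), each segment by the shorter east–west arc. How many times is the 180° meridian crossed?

Leg 1: +168.3° → +53.8°, shortest Δλ = -114.5° (west) — does not cross 180°.
Leg 2: +53.8° → -168.2°, shortest Δλ = 138.0° (east) — crosses 180°.
Leg 3: -168.2° → +172.7°, shortest Δλ = -19.1° (west) — crosses 180°.
Leg 4: +172.7° → -39.2°, shortest Δλ = 148.1° (east) — crosses 180°.
Leg 5: -39.2° → +95.1°, shortest Δλ = 134.3° (east) — does not cross 180°.
Leg 6: +95.1° → +82.6°, shortest Δλ = -12.5° (west) — does not cross 180°.
Total crossings: 3.

3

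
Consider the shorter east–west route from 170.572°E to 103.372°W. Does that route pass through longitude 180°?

Yes

Naïve |-103.372 − 170.572| = 273.944° > 180°, so the shorter arc goes the other way round — across 180°.
Signed shortest Δλ = ((-103.372 − 170.572 + 180) mod 360) − 180 = 86.056°.
Going east by 86.056° from +170.572° passes through 180° before reaching -103.372°.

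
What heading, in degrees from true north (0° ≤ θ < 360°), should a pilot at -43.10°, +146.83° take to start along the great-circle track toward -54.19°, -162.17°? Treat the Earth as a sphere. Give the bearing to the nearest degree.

127°

Δλ = -162.17 − 146.83 = -309.00°; wrapped into (−180°, 180°]: 51.00°.
θ = atan2( sin Δλ · cos φ₂ , cos φ₁ · sin φ₂ − sin φ₁ · cos φ₂ · cos Δλ )
  = atan2(0.45471, -0.34054) = 126.830° → normalised to [0°, 360°): 126.830°.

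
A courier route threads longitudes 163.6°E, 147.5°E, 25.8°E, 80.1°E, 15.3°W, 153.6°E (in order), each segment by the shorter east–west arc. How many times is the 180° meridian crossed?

Leg 1: +163.6° → +147.5°, shortest Δλ = -16.1° (west) — does not cross 180°.
Leg 2: +147.5° → +25.8°, shortest Δλ = -121.7° (west) — does not cross 180°.
Leg 3: +25.8° → +80.1°, shortest Δλ = 54.3° (east) — does not cross 180°.
Leg 4: +80.1° → -15.3°, shortest Δλ = -95.4° (west) — does not cross 180°.
Leg 5: -15.3° → +153.6°, shortest Δλ = 168.9° (east) — does not cross 180°.
Total crossings: 0.

0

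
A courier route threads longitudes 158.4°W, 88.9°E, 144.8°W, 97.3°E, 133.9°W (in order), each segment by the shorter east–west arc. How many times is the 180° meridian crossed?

4

Leg 1: -158.4° → +88.9°, shortest Δλ = -112.7° (west) — crosses 180°.
Leg 2: +88.9° → -144.8°, shortest Δλ = 126.3° (east) — crosses 180°.
Leg 3: -144.8° → +97.3°, shortest Δλ = -117.9° (west) — crosses 180°.
Leg 4: +97.3° → -133.9°, shortest Δλ = 128.8° (east) — crosses 180°.
Total crossings: 4.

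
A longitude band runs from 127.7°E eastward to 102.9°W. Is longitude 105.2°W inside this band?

Yes

Band width going east from +127.7° to -102.9°: ((-102.9 − 127.7) mod 360) = 129.4°.
Offset of -105.2° east of the west edge: ((-105.2 − 127.7) mod 360) = 127.1°.
127.1° ≤ 129.4° ⇒ inside.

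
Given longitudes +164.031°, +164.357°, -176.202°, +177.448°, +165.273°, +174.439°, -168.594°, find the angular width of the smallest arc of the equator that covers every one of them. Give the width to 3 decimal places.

Sort the longitudes: -176.202°, -168.594°, +164.031°, +164.357°, +165.273°, +174.439°, +177.448°.
Eastward gaps between consecutive values (wrapping around): 7.608°, 332.625°, 0.326°, 0.916°, 9.166°, 3.009°, 6.350°.
Largest gap = 332.625° ⇒ minimal covering band is its complement: 360° − 332.625° = 27.375°.
Band runs from +164.031° eastward to -168.594°, crossing the antimeridian.

27.375°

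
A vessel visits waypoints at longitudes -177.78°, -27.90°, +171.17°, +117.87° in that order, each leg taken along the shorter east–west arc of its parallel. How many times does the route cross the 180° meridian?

Leg 1: -177.78° → -27.90°, shortest Δλ = 149.88° (east) — does not cross 180°.
Leg 2: -27.90° → +171.17°, shortest Δλ = -160.93° (west) — crosses 180°.
Leg 3: +171.17° → +117.87°, shortest Δλ = -53.3° (west) — does not cross 180°.
Total crossings: 1.

1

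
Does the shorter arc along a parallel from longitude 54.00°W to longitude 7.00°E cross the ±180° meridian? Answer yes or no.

Signed shortest Δλ = ((7.00 − -54.00 + 180) mod 360) − 180 = 61.0°.
Going east by 61.0° from -54.00° reaches +7.00° without touching 180°.

No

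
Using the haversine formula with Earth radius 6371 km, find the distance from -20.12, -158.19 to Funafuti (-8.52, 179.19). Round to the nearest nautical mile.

1486 nmi

Δλ = 179.19 − -158.19 = 337.38°; wrapped into (−180°, 180°]: -22.62°.
Δφ = -8.52 − -20.12 = 11.60°.
a = sin²(Δφ/2) + cos φ₁ · cos φ₂ · sin²(Δλ/2) = 0.045929.
c = 2·atan2(√a, √(1−a)) = 0.43197 rad → d = 6371·c ≈ 2752.08 km ≈ 1486.01 nmi.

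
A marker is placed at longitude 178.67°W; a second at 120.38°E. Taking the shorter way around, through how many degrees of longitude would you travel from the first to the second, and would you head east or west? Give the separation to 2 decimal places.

Raw difference: 120.38 − -178.67 = 299.05°.
Normalise into (−180°, 180°]: 299.05° − 360° = -60.95°.
Negative ⇒ the second point lies to the west; separation 60.95°.

60.95° west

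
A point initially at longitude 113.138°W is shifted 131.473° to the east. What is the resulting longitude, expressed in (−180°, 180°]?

18.335°E

Start at -113.138°; shift +131.473° → +18.335°.
+18.335° already lies in (−180°, 180°].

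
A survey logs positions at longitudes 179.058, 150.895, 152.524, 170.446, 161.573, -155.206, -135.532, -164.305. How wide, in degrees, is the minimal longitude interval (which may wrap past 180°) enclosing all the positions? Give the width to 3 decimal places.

Sort the longitudes: -164.305°, -155.206°, -135.532°, +150.895°, +152.524°, +161.573°, +170.446°, +179.058°.
Eastward gaps between consecutive values (wrapping around): 9.099°, 19.674°, 286.427°, 1.629°, 9.049°, 8.873°, 8.612°, 16.637°.
Largest gap = 286.427° ⇒ minimal covering band is its complement: 360° − 286.427° = 73.573°.
Band runs from +150.895° eastward to -135.532°, crossing the antimeridian.

73.573°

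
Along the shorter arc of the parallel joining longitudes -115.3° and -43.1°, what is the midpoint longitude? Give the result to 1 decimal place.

-79.2°

Signed shortest Δλ from -115.3° to -43.1° is +72.2°.
Midpoint longitude = -115.3° + (+72.2°)/2 = -115.3° + 36.1° = -79.2°.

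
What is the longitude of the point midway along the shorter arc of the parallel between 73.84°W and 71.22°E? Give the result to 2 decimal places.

Signed shortest Δλ from -73.84° to +71.22° is +145.06°.
Midpoint longitude = -73.84° + (+145.06°)/2 = -73.84° + 72.53° = -1.31°.

1.31°W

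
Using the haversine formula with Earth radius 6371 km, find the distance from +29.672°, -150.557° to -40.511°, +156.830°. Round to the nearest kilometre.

9500 km

Δλ = 156.830 − -150.557 = 307.387°; wrapped into (−180°, 180°]: -52.613°.
Δφ = -40.511 − 29.672 = -70.183°.
a = sin²(Δφ/2) + cos φ₁ · cos φ₂ · sin²(Δλ/2) = 0.460232.
c = 2·atan2(√a, √(1−a)) = 1.49118 rad → d = 6371·c ≈ 9500.29 km.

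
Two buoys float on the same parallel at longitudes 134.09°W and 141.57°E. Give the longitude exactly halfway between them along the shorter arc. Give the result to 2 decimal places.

Signed shortest Δλ from -134.09° to +141.57° is -84.34°.
Midpoint longitude = -134.09° + (-84.34°)/2 = -134.09° − 42.17° = -176.26°.
(The naïve average (-134.09 + +141.57)/2 = 3.74° is on the wrong side of the globe.)

176.26°W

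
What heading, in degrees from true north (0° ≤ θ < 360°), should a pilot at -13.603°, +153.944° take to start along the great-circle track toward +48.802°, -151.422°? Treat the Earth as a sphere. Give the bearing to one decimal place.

33.2°

Δλ = -151.422 − 153.944 = -305.366°; wrapped into (−180°, 180°]: 54.634°.
θ = atan2( sin Δλ · cos φ₂ , cos φ₁ · sin φ₂ − sin φ₁ · cos φ₂ · cos Δλ )
  = atan2(0.53712, 0.82099) = 33.194° → normalised to [0°, 360°): 33.194°.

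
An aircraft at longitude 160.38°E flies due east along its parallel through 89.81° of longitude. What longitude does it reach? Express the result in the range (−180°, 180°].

109.81°W

Start at +160.38°; shift +89.81° → +250.19°.
+250.19° lies outside (−180°, 180°]; subtract 360° → -109.81°.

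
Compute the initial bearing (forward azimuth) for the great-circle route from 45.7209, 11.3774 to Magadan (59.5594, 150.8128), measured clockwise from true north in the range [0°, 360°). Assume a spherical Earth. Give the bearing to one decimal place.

Δλ = 150.8128 − 11.3774 = 139.4354°.
θ = atan2( sin Δλ · cos φ₂ , cos φ₁ · sin φ₂ − sin φ₁ · cos φ₂ · cos Δλ )
  = atan2(0.32947, 0.87747) = 20.580° → normalised to [0°, 360°): 20.580°.

20.6°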